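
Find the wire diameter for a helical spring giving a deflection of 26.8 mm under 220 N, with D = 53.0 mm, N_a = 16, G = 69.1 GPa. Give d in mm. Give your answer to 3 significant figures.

Required rate k = F/δ = 220/26.8 = 8.209 N/mm
d = (8D³N_a·k / G)^(1/4) = (8·53.0³·16·8.209 / (69.1×10³))^0.25
  = (2263.8)^0.25 = 6.8978 mm

6.90 mm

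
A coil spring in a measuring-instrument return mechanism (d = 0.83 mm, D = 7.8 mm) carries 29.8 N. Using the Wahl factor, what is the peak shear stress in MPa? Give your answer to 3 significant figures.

Spring index C = D/d = 7.8/0.83 = 9.3976
K_W = (4C−1)/(4C−4) + 0.615/C = 36.590/33.590 + 0.0654 = 1.1548
τ₀ = 8FD/(πd³) = 8·29.8·7.8/(π·0.83³) = 1859.52/1.7963 = 1035.2 MPa
τ_max = K·τ₀ = 1.1548 × 1035.2 = 1195.4 MPa

1200 MPa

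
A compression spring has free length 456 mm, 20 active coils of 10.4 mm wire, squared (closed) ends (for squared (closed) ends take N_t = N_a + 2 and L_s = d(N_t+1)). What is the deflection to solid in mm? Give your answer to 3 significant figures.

N_t = 22; L_s = 10.4·23 = 239.2 mm
δ_solid = L₀ − L_s = 456 − 239.2 = 216.8 mm

217 mm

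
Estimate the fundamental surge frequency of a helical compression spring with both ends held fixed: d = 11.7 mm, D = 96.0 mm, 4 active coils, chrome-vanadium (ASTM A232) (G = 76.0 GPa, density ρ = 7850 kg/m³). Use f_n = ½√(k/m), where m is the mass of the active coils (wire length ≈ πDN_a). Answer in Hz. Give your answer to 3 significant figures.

k = Gd⁴/(8D³N_a) = (76.0×10³)(11.7⁴)/(8·96.0³·4) = 50.303 N/mm = 50303 N/m
Wire length L = πDN_a = π·96.0·4 = 1206.4 mm
m = ρ·(πd²/4)·L = 7850 × 107.51×10⁻⁶ m² × 1.2064 m = 1.0182 kg
f_n = ½√(k/m) = 0.5·√(50303/1.0182) = 0.5·√(49406) = 111.14 Hz

111 Hz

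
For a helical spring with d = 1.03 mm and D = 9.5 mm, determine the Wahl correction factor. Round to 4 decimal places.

C = D/d = 9.5/1.03 = 9.2233
K_W = (4C−1)/(4C−4) + 0.615/C = 35.893/32.893 + 0.0667 = 1.1579

1.1579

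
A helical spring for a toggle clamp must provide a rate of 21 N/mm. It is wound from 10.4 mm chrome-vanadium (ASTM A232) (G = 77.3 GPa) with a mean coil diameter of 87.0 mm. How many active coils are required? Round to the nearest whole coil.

8

N_a = Gd⁴/(8D³k) = (77.3×10³ × 10.4⁴)/(8 × 87.0³ × 21)
    = 9.04301e+08 / 1.10629e+08 = 8.174 → 8 coils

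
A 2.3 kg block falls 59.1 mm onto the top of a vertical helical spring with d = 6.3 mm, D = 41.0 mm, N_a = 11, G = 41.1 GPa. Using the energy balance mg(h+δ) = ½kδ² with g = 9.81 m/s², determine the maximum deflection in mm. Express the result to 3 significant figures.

k = Gd⁴/(8D³N_a) = (41.1×10³)(6.3⁴)/(8·41.0³·11) = 10.675 N/mm
W = mg = 2.3 × 9.81 = 22.563 N
½kδ² − Wδ − Wh = 0 → δ = (W + √(W² + 2kWh))/k
δ = (22.563 + √(509.09 + 28469.8))/10.675 = (22.563 + 170.23)/10.675 = 18.06 mm

18.1 mm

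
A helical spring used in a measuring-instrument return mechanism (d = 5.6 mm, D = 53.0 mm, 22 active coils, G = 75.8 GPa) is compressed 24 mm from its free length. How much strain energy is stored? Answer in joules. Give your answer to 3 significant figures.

k = Gd⁴/(8D³N_a) = (75.8×10³)(5.6⁴)/(8·53.0³·22) = 2.845 N/mm
U = ½kδ² = 0.5 × 2.845 × 24² = 819.36 N·mm = 0.81936 J

0.819 J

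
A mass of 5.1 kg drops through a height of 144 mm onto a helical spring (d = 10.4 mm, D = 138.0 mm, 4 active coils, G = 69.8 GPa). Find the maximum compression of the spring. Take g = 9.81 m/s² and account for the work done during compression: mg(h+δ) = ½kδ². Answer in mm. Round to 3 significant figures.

k = Gd⁴/(8D³N_a) = (69.8×10³)(10.4⁴)/(8·138.0³·4) = 9.7096 N/mm
W = mg = 5.1 × 9.81 = 50.031 N
½kδ² − Wδ − Wh = 0 → δ = (W + √(W² + 2kWh))/k
δ = (50.031 + √(2503.1 + 139905))/9.7096 = (50.031 + 377.37)/9.7096 = 44.018 mm

44.0 mm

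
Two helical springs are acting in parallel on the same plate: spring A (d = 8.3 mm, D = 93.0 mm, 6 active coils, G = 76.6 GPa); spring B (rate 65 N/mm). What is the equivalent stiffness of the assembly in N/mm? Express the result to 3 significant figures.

k_A = Gd⁴/(8D³N_a) = (76.6×10³)(8.3⁴)/(8·93.0³·6) = 9.4157 N/mm
Parallel: k_eq = 9.4157 + 65 = 74.416 N/mm

74.4 N/mm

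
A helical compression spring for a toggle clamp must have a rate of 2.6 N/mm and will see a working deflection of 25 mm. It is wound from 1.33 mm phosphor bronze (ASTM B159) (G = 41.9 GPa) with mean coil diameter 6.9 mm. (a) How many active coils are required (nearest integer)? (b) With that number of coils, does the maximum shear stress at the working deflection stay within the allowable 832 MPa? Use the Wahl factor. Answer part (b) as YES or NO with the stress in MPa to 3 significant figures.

(a) 19 coils; (b) YES, τ_max = 636 MPa

N_a = Gd⁴/(8D³k) = (41.9×10³)(1.33⁴)/(8·6.9³·2.6) = 19.19 → N_a = 19
Actual rate k = Gd⁴/(8D³·19) = 2.6256 N/mm
Working load F = kδ = 2.6256·25 = 65.64 N
C = 6.9/1.33 = 5.1880; K_W = (4C−1)/(4C−4)+0.615/C = 1.2976
τ_max = K_W·8FD/(πd³) = 1.2976·490.23 = 636.14 MPa
τ_max ≤ 832 MPa → acceptable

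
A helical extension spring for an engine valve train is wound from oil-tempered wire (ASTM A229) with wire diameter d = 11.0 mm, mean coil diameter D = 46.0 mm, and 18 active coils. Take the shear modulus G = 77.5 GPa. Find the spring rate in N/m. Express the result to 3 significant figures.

81000 N/m

k = Gd⁴/(8D³N_a) = (77.5×10³ × 11.0⁴) / (8 × 46.0³ × 18)
  = 1.13468e+09 / 1.40164e+07 = 80.954 N/mm = 80954 N/m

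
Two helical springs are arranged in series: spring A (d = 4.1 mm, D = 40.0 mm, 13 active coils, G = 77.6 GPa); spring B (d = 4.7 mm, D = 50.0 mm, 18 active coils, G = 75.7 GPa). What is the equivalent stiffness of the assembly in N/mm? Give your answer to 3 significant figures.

k_A = Gd⁴/(8D³N_a) = (77.6×10³)(4.1⁴)/(8·40.0³·13) = 3.2945 N/mm
k_B = Gd⁴/(8D³N_a) = (75.7×10³)(4.7⁴)/(8·50.0³·18) = 2.0522 N/mm
Series: 1/k_eq = 1/3.2945 + 1/2.0522 = 0.79083; k_eq = 1.2645 N/mm

1.26 N/mm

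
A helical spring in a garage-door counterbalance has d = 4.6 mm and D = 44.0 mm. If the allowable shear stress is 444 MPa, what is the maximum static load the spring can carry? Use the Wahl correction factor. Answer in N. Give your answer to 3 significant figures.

C = D/d = 44.0/4.6 = 9.5652
K_W = (4C−1)/(4C−4) + 0.615/C = 37.261/34.261 + 0.0643 = 1.1519
τ_max = K·8FD/(πd³) → F_max = τ_allow·πd³/(8DK)
F_max = 444·π·4.6³/(8·44.0·1.1519) = 1.3577e+05/405.45 = 334.86 N

335 N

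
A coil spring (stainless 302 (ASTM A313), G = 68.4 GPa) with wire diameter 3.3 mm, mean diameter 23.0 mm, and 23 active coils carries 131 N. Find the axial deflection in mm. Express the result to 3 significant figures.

k = Gd⁴/(8D³N_a) = (68.4×10³)(3.3⁴)/(8·23.0³·23) = 3.6234 N/mm
δ = F/k = 131 / 3.6234 = 36.154 mm

36.2 mm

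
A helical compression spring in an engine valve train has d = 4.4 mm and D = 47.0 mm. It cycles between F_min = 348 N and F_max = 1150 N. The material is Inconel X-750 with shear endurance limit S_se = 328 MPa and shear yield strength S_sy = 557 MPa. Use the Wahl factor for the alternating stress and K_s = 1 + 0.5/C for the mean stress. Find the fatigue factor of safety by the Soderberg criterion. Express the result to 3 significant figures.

0.255

C = D/d = 47.0/4.4 = 10.6818; K_W = (4C−1)/(4C−4)+0.615/C = 1.1350; K_s = 1+0.5/C = 1.0468
F_a = (F_max−F_min)/2 = 401 N; F_m = (F_max+F_min)/2 = 749 N
τ_a = K_W·8F_aD/(πd³) = 1.1350 × 563.41 = 639.49 MPa
τ_m = K_s·8F_mD/(πd³) = 1.0468 × 1052.4 = 1101.6 MPa
Soderberg: 1/n_f = τ_a/S_se + τ_m/S_sy = 639.49/328 + 1101.6/557 = 1.94967 + 1.97776 = 3.9274
n_f = 1/3.9274 = 0.2546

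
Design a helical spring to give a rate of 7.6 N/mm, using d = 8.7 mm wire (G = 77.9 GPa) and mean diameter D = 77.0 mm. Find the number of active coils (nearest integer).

N_a = Gd⁴/(8D³k) = (77.9×10³ × 8.7⁴)/(8 × 77.0³ × 7.6)
    = 4.46287e+08 / 2.77572e+07 = 16.08 → 16 coils

16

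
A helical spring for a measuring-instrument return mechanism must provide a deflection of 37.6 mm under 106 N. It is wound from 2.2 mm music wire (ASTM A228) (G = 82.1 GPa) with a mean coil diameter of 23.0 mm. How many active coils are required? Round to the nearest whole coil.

Required rate k = F/δ = 106/37.6 = 2.8191 N/mm
N_a = Gd⁴/(8D³k) = (82.1×10³ × 2.2⁴)/(8 × 23.0³ × 2.8191)
    = 1.92324e+06 / 274405 = 7.009 → 7 coils

7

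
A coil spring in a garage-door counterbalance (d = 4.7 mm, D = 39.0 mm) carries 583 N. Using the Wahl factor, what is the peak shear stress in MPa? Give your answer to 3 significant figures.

656 MPa

Spring index C = D/d = 39.0/4.7 = 8.2979
K_W = (4C−1)/(4C−4) + 0.615/C = 32.191/29.191 + 0.0741 = 1.1769
τ₀ = 8FD/(πd³) = 8·583·39.0/(π·4.7³) = 181896/326.17 = 557.67 MPa
τ_max = K·τ₀ = 1.1769 × 557.67 = 656.32 MPa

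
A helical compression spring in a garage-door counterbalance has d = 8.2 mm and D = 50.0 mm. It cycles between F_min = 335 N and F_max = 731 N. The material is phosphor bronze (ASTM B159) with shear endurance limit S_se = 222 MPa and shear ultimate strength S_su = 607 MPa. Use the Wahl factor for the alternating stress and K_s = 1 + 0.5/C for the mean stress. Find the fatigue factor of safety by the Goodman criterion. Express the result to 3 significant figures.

C = D/d = 50.0/8.2 = 6.0976; K_W = (4C−1)/(4C−4)+0.615/C = 1.2480; K_s = 1+0.5/C = 1.0820
F_a = (F_max−F_min)/2 = 198 N; F_m = (F_max+F_min)/2 = 533 N
τ_a = K_W·8F_aD/(πd³) = 1.2480 × 45.723 = 57.062 MPa
τ_m = K_s·8F_mD/(πd³) = 1.0820 × 123.08 = 133.18 MPa
Goodman: 1/n_f = τ_a/S_se + τ_m/S_su = 57.062/222 + 133.18/607 = 0.25703 + 0.21940 = 0.47643
n_f = 1/0.47643 = 2.099

2.10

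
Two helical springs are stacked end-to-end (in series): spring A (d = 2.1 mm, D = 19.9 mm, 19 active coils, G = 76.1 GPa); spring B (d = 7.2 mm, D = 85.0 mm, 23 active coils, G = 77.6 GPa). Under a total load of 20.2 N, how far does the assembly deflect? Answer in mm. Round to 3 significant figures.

k_A = Gd⁴/(8D³N_a) = (76.1×10³)(2.1⁴)/(8·19.9³·19) = 1.2355 N/mm
k_B = Gd⁴/(8D³N_a) = (77.6×10³)(7.2⁴)/(8·85.0³·23) = 1.8455 N/mm
Series: 1/k_eq = 1/1.2355 + 1/1.8455 = 1.3512; k_eq = 0.74008 N/mm
δ = F/k_eq = 20.2/0.74008 = 27.295 mm

27.3 mm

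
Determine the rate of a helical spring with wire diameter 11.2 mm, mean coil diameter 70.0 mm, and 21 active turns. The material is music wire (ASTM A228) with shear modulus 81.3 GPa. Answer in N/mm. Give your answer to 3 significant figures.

k = Gd⁴/(8D³N_a) = (81.3×10³ × 11.2⁴) / (8 × 70.0³ × 21)
  = 1.27927e+09 / 5.7624e+07 = 22.2 N/mm

22.2 N/mm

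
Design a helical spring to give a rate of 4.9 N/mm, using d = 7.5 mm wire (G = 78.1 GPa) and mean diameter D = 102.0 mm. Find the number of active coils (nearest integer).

N_a = Gd⁴/(8D³k) = (78.1×10³ × 7.5⁴)/(8 × 102.0³ × 4.9)
    = 2.47113e+08 / 4.15994e+07 = 5.94 → 6 coils

6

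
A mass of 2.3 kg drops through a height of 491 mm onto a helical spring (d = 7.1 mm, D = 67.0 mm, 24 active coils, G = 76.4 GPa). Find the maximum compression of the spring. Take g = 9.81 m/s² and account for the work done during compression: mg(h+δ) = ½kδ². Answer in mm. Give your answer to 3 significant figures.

88.2 mm

k = Gd⁴/(8D³N_a) = (76.4×10³)(7.1⁴)/(8·67.0³·24) = 3.362 N/mm
W = mg = 2.3 × 9.81 = 22.563 N
½kδ² − Wδ − Wh = 0 → δ = (W + √(W² + 2kWh))/k
δ = (22.563 + √(509.09 + 74492))/3.362 = (22.563 + 273.86)/3.362 = 88.169 mm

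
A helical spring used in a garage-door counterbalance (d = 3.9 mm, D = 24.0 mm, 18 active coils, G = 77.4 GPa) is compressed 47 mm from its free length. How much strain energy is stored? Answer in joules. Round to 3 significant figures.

k = Gd⁴/(8D³N_a) = (77.4×10³)(3.9⁴)/(8·24.0³·18) = 8.995 N/mm
U = ½kδ² = 0.5 × 8.995 × 47² = 9935 N·mm = 9.935 J

9.94 J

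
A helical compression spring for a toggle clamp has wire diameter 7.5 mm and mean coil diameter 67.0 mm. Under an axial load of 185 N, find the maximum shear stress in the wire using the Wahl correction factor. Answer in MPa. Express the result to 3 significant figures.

87.0 MPa

Spring index C = D/d = 67.0/7.5 = 8.9333
K_W = (4C−1)/(4C−4) + 0.615/C = 34.733/31.733 + 0.0688 = 1.1634
τ₀ = 8FD/(πd³) = 8·185·67.0/(π·7.5³) = 99160/1325.4 = 74.817 MPa
τ_max = K·τ₀ = 1.1634 × 74.817 = 87.041 MPa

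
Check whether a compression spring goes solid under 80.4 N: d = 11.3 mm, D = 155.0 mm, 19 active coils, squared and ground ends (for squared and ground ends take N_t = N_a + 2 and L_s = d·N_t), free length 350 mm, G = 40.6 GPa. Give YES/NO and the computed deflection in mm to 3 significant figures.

k = Gd⁴/(8D³N_a) = (40.6×10³)(11.3⁴)/(8·155.0³·19) = 1.1695 N/mm
N_t = 21; L_s = 11.3·21 = 237.3 mm; δ_solid = L₀ − L_s = 350 − 237.3 = 112.7 mm
δ = F/k = 80.4/1.1695 = 68.747 mm
δ < δ_solid → spring does not go solid

NO, δ = 68.7 mm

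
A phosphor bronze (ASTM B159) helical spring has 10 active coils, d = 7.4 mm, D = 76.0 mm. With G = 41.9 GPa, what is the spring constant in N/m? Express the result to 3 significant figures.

3580 N/m

k = Gd⁴/(8D³N_a) = (41.9×10³ × 7.4⁴) / (8 × 76.0³ × 10)
  = 1.25644e+08 / 3.51181e+07 = 3.5778 N/mm = 3577.8 N/m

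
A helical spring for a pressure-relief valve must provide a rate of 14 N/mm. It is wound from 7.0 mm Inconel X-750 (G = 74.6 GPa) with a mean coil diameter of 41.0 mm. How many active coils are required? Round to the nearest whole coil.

N_a = Gd⁴/(8D³k) = (74.6×10³ × 7.0⁴)/(8 × 41.0³ × 14)
    = 1.79115e+08 / 7.71915e+06 = 23.2 → 23 coils

23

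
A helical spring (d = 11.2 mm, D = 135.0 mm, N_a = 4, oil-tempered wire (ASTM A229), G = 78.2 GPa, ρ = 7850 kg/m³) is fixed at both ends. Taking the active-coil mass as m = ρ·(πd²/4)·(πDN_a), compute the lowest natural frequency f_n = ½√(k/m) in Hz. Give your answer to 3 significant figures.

54.6 Hz

k = Gd⁴/(8D³N_a) = (78.2×10³)(11.2⁴)/(8·135.0³·4) = 15.629 N/mm = 15629 N/m
Wire length L = πDN_a = π·135.0·4 = 1696.5 mm
m = ρ·(πd²/4)·L = 7850 × 98.52×10⁻⁶ m² × 1.6965 m = 1.312 kg
f_n = ½√(k/m) = 0.5·√(15629/1.312) = 0.5·√(11912) = 54.571 Hz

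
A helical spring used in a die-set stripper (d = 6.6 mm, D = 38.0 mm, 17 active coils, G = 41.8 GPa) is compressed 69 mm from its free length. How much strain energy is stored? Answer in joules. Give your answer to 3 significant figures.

25.3 J

k = Gd⁴/(8D³N_a) = (41.8×10³)(6.6⁴)/(8·38.0³·17) = 10.628 N/mm
U = ½kδ² = 0.5 × 10.628 × 69² = 25301 N·mm = 25.301 J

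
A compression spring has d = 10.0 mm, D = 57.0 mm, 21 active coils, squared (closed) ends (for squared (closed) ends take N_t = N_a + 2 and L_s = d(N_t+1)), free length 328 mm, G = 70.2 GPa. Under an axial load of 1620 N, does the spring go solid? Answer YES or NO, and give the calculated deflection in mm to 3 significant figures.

k = Gd⁴/(8D³N_a) = (70.2×10³)(10.0⁴)/(8·57.0³·21) = 22.563 N/mm
N_t = 23; L_s = 10.0·24 = 240 mm; δ_solid = L₀ − L_s = 328 − 240 = 88 mm
δ = F/k = 1620/22.563 = 71.798 mm
δ < δ_solid → spring does not go solid

NO, δ = 71.8 mm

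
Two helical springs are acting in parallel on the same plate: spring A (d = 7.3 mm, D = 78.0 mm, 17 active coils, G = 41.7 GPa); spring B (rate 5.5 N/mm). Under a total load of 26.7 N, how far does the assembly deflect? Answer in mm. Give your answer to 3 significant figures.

3.64 mm

k_A = Gd⁴/(8D³N_a) = (41.7×10³)(7.3⁴)/(8·78.0³·17) = 1.8349 N/mm
Parallel: k_eq = 1.8349 + 5.5 = 7.3349 N/mm
δ = F/k_eq = 26.7/7.3349 = 3.6401 mm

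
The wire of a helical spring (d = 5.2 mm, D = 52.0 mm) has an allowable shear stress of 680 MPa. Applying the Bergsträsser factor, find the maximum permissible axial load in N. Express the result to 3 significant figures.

636 N

C = D/d = 52.0/5.2 = 10.0000
K_B = (4C+2)/(4C−3) = 42.000/37.000 = 1.1351
τ_max = K·8FD/(πd³) → F_max = τ_allow·πd³/(8DK)
F_max = 680·π·5.2³/(8·52.0·1.1351) = 3.0038e+05/472.22 = 636.1 N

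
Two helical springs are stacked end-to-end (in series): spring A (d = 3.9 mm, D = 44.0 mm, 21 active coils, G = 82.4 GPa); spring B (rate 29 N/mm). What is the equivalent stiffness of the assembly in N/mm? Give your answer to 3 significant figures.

k_A = Gd⁴/(8D³N_a) = (82.4×10³)(3.9⁴)/(8·44.0³·21) = 1.332 N/mm
Series: 1/k_eq = 1/1.332 + 1/29 = 0.78521; k_eq = 1.2735 N/mm

1.27 N/mm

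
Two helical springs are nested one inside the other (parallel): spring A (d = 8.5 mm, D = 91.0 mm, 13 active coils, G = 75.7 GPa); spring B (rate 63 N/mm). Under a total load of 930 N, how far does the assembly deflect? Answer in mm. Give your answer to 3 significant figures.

13.7 mm

k_A = Gd⁴/(8D³N_a) = (75.7×10³)(8.5⁴)/(8·91.0³·13) = 5.0421 N/mm
Parallel: k_eq = 5.0421 + 63 = 68.042 N/mm
δ = F/k_eq = 930/68.042 = 13.668 mm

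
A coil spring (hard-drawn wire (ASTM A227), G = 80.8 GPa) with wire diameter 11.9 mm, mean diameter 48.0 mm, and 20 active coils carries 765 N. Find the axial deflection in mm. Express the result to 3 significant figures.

k = Gd⁴/(8D³N_a) = (80.8×10³)(11.9⁴)/(8·48.0³·20) = 91.57 N/mm
δ = F/k = 765 / 91.57 = 8.3542 mm

8.35 mm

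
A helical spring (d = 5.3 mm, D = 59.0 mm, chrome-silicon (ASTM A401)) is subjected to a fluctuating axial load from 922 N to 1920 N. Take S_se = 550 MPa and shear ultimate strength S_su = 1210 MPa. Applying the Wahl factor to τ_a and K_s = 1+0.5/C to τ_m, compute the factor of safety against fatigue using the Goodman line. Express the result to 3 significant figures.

0.440

C = D/d = 59.0/5.3 = 11.1321; K_W = (4C−1)/(4C−4)+0.615/C = 1.1293; K_s = 1+0.5/C = 1.0449
F_a = (F_max−F_min)/2 = 499 N; F_m = (F_max+F_min)/2 = 1421 N
τ_a = K_W·8F_aD/(πd³) = 1.1293 × 503.58 = 568.67 MPa
τ_m = K_s·8F_mD/(πd³) = 1.0449 × 1434 = 1498.4 MPa
Goodman: 1/n_f = τ_a/S_se + τ_m/S_su = 568.67/550 + 1498.4/1210 = 1.03395 + 1.23838 = 2.2723
n_f = 1/2.2723 = 0.4401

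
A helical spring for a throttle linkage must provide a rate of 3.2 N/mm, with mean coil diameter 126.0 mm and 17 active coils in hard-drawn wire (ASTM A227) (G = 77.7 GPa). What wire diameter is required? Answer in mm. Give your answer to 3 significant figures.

d = (8D³N_a·k / G)^(1/4) = (8·126.0³·17·3.2 / (77.7×10³))^0.25
  = (11204)^0.25 = 10.2883 mm

10.3 mm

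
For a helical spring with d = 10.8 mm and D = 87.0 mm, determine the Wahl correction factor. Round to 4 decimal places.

1.1826

C = D/d = 87.0/10.8 = 8.0556
K_W = (4C−1)/(4C−4) + 0.615/C = 31.222/28.222 + 0.0763 = 1.1826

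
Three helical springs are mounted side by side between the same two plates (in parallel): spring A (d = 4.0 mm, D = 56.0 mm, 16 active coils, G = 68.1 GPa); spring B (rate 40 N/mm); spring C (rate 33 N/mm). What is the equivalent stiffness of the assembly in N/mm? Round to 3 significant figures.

73.8 N/mm

k_A = Gd⁴/(8D³N_a) = (68.1×10³)(4.0⁴)/(8·56.0³·16) = 0.77556 N/mm
Parallel: k_eq = 0.77556 + 40 + 33 = 73.776 N/mm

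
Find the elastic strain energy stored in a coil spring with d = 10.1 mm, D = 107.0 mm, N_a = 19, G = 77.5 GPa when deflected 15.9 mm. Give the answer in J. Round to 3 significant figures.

k = Gd⁴/(8D³N_a) = (77.5×10³)(10.1⁴)/(8·107.0³·19) = 4.331 N/mm
U = ½kδ² = 0.5 × 4.331 × 15.9² = 547.47 N·mm = 0.54747 J

0.547 J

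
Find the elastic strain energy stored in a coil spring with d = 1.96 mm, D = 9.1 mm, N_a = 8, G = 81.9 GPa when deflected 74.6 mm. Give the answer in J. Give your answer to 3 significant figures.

69.7 J

k = Gd⁴/(8D³N_a) = (81.9×10³)(1.96⁴)/(8·9.1³·8) = 25.061 N/mm
U = ½kδ² = 0.5 × 25.061 × 74.6² = 69735 N·mm = 69.735 J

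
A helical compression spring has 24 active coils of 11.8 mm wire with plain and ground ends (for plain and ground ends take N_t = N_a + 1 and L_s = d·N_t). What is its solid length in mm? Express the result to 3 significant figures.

295 mm

plain and ground ends: N_t = N_a + 1 = 24 + 1 = 25
L_s = d·N_t = 11.8 × 25 = 295 mm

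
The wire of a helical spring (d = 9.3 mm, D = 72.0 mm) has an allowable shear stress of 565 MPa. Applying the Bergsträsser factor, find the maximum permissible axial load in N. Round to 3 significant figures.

C = D/d = 72.0/9.3 = 7.7419
K_B = (4C+2)/(4C−3) = 32.968/27.968 = 1.1788
τ_max = K·8FD/(πd³) → F_max = τ_allow·πd³/(8DK)
F_max = 565·π·9.3³/(8·72.0·1.1788) = 1.4277e+06/678.98 = 2102.8 N

2100 N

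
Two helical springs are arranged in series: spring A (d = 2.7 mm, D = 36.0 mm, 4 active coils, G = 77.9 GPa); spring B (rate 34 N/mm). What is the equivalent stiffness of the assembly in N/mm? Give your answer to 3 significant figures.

k_A = Gd⁴/(8D³N_a) = (77.9×10³)(2.7⁴)/(8·36.0³·4) = 2.7729 N/mm
Series: 1/k_eq = 1/2.7729 + 1/34 = 0.39004; k_eq = 2.5638 N/mm

2.56 N/mm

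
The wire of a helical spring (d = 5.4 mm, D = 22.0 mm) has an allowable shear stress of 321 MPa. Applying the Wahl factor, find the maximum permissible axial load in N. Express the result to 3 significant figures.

C = D/d = 22.0/5.4 = 4.0741
K_W = (4C−1)/(4C−4) + 0.615/C = 15.296/12.296 + 0.1510 = 1.3949
τ_max = K·8FD/(πd³) → F_max = τ_allow·πd³/(8DK)
F_max = 321·π·5.4³/(8·22.0·1.3949) = 1.5879e+05/245.51 = 646.8 N

647 N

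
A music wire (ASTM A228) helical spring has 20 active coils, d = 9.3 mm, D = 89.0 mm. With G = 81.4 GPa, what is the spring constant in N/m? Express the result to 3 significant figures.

5400 N/m

k = Gd⁴/(8D³N_a) = (81.4×10³ × 9.3⁴) / (8 × 89.0³ × 20)
  = 6.08914e+08 / 1.12795e+08 = 5.3984 N/mm = 5398.4 N/m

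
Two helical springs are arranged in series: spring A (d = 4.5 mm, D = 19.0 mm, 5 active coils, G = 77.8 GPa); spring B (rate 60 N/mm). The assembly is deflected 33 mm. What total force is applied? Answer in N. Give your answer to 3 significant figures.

k_A = Gd⁴/(8D³N_a) = (77.8×10³)(4.5⁴)/(8·19.0³·5) = 116.28 N/mm
Series: 1/k_eq = 1/116.28 + 1/60 = 0.025267; k_eq = 39.578 N/mm
F = k_eq·δ = 39.578·33 = 1306.1 N

1310 N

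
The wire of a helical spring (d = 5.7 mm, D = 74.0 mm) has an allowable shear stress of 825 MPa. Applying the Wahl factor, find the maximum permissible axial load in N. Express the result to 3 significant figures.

C = D/d = 74.0/5.7 = 12.9825
K_W = (4C−1)/(4C−4) + 0.615/C = 50.930/47.930 + 0.0474 = 1.1100
τ_max = K·8FD/(πd³) → F_max = τ_allow·πd³/(8DK)
F_max = 825·π·5.7³/(8·74.0·1.1100) = 4.7999e+05/657.1 = 730.46 N

730 N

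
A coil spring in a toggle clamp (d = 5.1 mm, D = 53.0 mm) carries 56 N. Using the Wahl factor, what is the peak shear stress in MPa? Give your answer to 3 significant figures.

Spring index C = D/d = 53.0/5.1 = 10.3922
K_W = (4C−1)/(4C−4) + 0.615/C = 40.569/37.569 + 0.0592 = 1.1390
τ₀ = 8FD/(πd³) = 8·56·53.0/(π·5.1³) = 23744/416.74 = 56.976 MPa
τ_max = K·τ₀ = 1.1390 × 56.976 = 64.898 MPa

64.9 MPa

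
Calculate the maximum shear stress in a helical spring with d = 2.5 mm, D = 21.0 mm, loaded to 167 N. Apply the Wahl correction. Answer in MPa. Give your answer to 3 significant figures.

Spring index C = D/d = 21.0/2.5 = 8.4000
K_W = (4C−1)/(4C−4) + 0.615/C = 32.600/29.600 + 0.0732 = 1.1746
τ₀ = 8FD/(πd³) = 8·167·21.0/(π·2.5³) = 28056/49.087 = 571.55 MPa
τ_max = K·τ₀ = 1.1746 × 571.55 = 671.33 MPa

671 MPa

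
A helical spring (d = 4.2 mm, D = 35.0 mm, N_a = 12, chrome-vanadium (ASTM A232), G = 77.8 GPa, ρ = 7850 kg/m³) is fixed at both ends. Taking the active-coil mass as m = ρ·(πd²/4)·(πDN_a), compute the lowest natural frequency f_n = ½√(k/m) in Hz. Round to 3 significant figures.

101 Hz

k = Gd⁴/(8D³N_a) = (77.8×10³)(4.2⁴)/(8·35.0³·12) = 5.8817 N/mm = 5881.7 N/m
Wire length L = πDN_a = π·35.0·12 = 1319.5 mm
m = ρ·(πd²/4)·L = 7850 × 13.854×10⁻⁶ m² × 1.3195 m = 0.1435 kg
f_n = ½√(k/m) = 0.5·√(5881.7/0.1435) = 0.5·√(40987) = 101.23 Hz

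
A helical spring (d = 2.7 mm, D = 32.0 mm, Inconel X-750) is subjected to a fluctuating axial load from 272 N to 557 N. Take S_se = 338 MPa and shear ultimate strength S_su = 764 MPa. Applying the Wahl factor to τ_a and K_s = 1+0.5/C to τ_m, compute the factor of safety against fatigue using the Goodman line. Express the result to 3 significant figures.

C = D/d = 32.0/2.7 = 11.8519; K_W = (4C−1)/(4C−4)+0.615/C = 1.1210; K_s = 1+0.5/C = 1.0422
F_a = (F_max−F_min)/2 = 142.5 N; F_m = (F_max+F_min)/2 = 414.5 N
τ_a = K_W·8F_aD/(πd³) = 1.1210 × 589.95 = 661.33 MPa
τ_m = K_s·8F_mD/(πd³) = 1.0422 × 1716 = 1788.4 MPa
Goodman: 1/n_f = τ_a/S_se + τ_m/S_su = 661.33/338 + 1788.4/764 = 1.95661 + 2.34086 = 4.2975
n_f = 1/4.2975 = 0.2327

0.233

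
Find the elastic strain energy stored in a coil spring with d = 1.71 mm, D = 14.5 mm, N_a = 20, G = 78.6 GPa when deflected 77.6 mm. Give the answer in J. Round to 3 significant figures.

4.15 J

k = Gd⁴/(8D³N_a) = (78.6×10³)(1.71⁴)/(8·14.5³·20) = 1.3778 N/mm
U = ½kδ² = 0.5 × 1.3778 × 77.6² = 4148.4 N·mm = 4.1484 J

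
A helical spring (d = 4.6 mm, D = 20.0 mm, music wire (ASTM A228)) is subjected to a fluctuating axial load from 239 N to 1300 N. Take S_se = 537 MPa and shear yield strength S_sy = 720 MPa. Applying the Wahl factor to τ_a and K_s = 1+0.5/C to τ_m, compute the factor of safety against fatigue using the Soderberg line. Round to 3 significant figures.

0.752

C = D/d = 20.0/4.6 = 4.3478; K_W = (4C−1)/(4C−4)+0.615/C = 1.3655; K_s = 1+0.5/C = 1.1150
F_a = (F_max−F_min)/2 = 530.5 N; F_m = (F_max+F_min)/2 = 769.5 N
τ_a = K_W·8F_aD/(πd³) = 1.3655 × 277.58 = 379.02 MPa
τ_m = K_s·8F_mD/(πd³) = 1.1150 × 402.63 = 448.93 MPa
Soderberg: 1/n_f = τ_a/S_se + τ_m/S_sy = 379.02/537 + 448.93/720 = 0.70582 + 0.62352 = 1.3293
n_f = 1/1.3293 = 0.7523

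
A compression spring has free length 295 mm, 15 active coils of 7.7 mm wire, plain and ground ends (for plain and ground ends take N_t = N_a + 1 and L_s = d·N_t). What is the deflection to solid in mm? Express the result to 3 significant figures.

N_t = 16; L_s = 7.7·16 = 123.2 mm
δ_solid = L₀ − L_s = 295 − 123.2 = 171.8 mm

172 mm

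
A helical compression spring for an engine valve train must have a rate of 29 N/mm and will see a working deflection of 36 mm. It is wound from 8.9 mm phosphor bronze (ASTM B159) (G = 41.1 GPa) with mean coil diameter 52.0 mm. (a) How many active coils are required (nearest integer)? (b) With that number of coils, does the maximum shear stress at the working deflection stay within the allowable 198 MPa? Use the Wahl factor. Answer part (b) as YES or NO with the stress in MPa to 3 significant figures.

N_a = Gd⁴/(8D³k) = (41.1×10³)(8.9⁴)/(8·52.0³·29) = 7.905 → N_a = 8
Actual rate k = Gd⁴/(8D³·8) = 28.656 N/mm
Working load F = kδ = 28.656·36 = 1031.6 N
C = 52.0/8.9 = 5.8427; K_W = (4C−1)/(4C−4)+0.615/C = 1.2601
τ_max = K_W·8FD/(πd³) = 1.2601·193.77 = 244.18 MPa
τ_max > 198 MPa → exceeds allowable

(a) 8 coils; (b) NO, τ_max = 244 MPa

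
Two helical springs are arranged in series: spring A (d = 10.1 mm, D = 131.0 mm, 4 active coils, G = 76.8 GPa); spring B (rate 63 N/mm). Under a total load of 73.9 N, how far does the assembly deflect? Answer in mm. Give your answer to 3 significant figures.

k_A = Gd⁴/(8D³N_a) = (76.8×10³)(10.1⁴)/(8·131.0³·4) = 11.109 N/mm
Series: 1/k_eq = 1/11.109 + 1/63 = 0.10589; k_eq = 9.4439 N/mm
δ = F/k_eq = 73.9/9.4439 = 7.8252 mm

7.83 mm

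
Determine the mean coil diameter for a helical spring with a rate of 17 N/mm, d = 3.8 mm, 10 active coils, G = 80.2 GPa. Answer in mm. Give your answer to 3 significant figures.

23.1 mm

D = (Gd⁴/(8N_a·k))^(1/3) = (80.2×10³·3.8⁴/(8·10·17))^(1/3)
  = (12296.2)^(1/3) = 23.0811 mm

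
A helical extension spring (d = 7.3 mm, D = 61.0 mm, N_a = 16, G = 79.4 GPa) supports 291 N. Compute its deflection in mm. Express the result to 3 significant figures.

37.5 mm

k = Gd⁴/(8D³N_a) = (79.4×10³)(7.3⁴)/(8·61.0³·16) = 7.7609 N/mm
δ = F/k = 291 / 7.7609 = 37.496 mm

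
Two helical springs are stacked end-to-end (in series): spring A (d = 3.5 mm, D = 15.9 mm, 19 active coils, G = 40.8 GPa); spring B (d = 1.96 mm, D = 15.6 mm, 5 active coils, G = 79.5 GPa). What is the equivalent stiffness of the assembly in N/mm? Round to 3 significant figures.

4.36 N/mm

k_A = Gd⁴/(8D³N_a) = (40.8×10³)(3.5⁴)/(8·15.9³·19) = 10.021 N/mm
k_B = Gd⁴/(8D³N_a) = (79.5×10³)(1.96⁴)/(8·15.6³·5) = 7.7261 N/mm
Series: 1/k_eq = 1/10.021 + 1/7.7261 = 0.22923; k_eq = 4.3625 N/mm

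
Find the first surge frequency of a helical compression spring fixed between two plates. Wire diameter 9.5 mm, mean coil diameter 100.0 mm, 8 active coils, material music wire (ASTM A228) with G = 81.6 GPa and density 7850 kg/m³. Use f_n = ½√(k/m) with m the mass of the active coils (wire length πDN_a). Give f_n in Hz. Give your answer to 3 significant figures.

k = Gd⁴/(8D³N_a) = (81.6×10³)(9.5⁴)/(8·100.0³·8) = 10.385 N/mm = 10385 N/m
Wire length L = πDN_a = π·100.0·8 = 2513.3 mm
m = ρ·(πd²/4)·L = 7850 × 70.882×10⁻⁶ m² × 2.5133 m = 1.3984 kg
f_n = ½√(k/m) = 0.5·√(10385/1.3984) = 0.5·√(7426.1) = 43.087 Hz

43.1 Hz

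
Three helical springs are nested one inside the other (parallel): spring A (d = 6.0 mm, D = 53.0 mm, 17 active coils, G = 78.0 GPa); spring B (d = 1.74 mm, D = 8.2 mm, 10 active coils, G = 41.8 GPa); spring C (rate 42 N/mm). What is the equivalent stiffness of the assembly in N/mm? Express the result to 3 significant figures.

55.7 N/mm

k_A = Gd⁴/(8D³N_a) = (78.0×10³)(6.0⁴)/(8·53.0³·17) = 4.9927 N/mm
k_B = Gd⁴/(8D³N_a) = (41.8×10³)(1.74⁴)/(8·8.2³·10) = 8.6864 N/mm
Parallel: k_eq = 4.9927 + 8.6864 + 42 = 55.679 N/mm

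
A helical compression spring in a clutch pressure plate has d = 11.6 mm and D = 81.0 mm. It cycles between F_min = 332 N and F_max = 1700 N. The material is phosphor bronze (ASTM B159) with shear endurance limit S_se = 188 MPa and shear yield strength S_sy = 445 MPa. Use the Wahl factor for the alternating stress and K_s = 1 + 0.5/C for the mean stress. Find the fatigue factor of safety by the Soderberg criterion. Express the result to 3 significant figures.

C = D/d = 81.0/11.6 = 6.9828; K_W = (4C−1)/(4C−4)+0.615/C = 1.2134; K_s = 1+0.5/C = 1.0716
F_a = (F_max−F_min)/2 = 684 N; F_m = (F_max+F_min)/2 = 1016 N
τ_a = K_W·8F_aD/(πd³) = 1.2134 × 90.387 = 109.68 MPa
τ_m = K_s·8F_mD/(πd³) = 1.0716 × 134.26 = 143.87 MPa
Soderberg: 1/n_f = τ_a/S_se + τ_m/S_sy = 109.68/188 + 143.87/445 = 0.58340 + 0.32331 = 0.90671
n_f = 1/0.90671 = 1.103

1.10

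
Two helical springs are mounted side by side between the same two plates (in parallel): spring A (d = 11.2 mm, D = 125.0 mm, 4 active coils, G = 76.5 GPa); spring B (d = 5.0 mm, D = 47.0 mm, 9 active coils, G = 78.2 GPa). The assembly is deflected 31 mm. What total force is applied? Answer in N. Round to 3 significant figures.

k_A = Gd⁴/(8D³N_a) = (76.5×10³)(11.2⁴)/(8·125.0³·4) = 19.26 N/mm
k_B = Gd⁴/(8D³N_a) = (78.2×10³)(5.0⁴)/(8·47.0³·9) = 6.5382 N/mm
Parallel: k_eq = 19.26 + 6.5382 = 25.798 N/mm
F = k_eq·δ = 25.798·31 = 799.74 N

800 N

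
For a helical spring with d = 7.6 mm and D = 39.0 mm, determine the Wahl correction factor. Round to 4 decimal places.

1.3014

C = D/d = 39.0/7.6 = 5.1316
K_W = (4C−1)/(4C−4) + 0.615/C = 19.526/16.526 + 0.1198 = 1.3014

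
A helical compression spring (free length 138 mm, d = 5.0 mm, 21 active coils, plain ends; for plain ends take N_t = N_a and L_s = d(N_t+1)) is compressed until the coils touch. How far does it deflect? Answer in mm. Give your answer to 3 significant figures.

N_t = 21; L_s = 5.0·22 = 110 mm
δ_solid = L₀ − L_s = 138 − 110 = 28 mm

28.0 mm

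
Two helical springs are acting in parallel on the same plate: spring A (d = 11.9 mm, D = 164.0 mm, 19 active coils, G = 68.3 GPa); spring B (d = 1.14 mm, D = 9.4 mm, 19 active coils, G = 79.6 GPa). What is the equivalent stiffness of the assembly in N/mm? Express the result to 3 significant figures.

3.11 N/mm

k_A = Gd⁴/(8D³N_a) = (68.3×10³)(11.9⁴)/(8·164.0³·19) = 2.0428 N/mm
k_B = Gd⁴/(8D³N_a) = (79.6×10³)(1.14⁴)/(8·9.4³·19) = 1.0649 N/mm
Parallel: k_eq = 2.0428 + 1.0649 = 3.1077 N/mm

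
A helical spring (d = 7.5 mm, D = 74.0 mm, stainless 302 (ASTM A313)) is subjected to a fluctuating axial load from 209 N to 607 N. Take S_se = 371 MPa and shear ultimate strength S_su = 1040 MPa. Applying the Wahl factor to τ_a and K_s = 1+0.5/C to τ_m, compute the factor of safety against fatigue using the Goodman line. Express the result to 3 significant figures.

C = D/d = 74.0/7.5 = 9.8667; K_W = (4C−1)/(4C−4)+0.615/C = 1.1469; K_s = 1+0.5/C = 1.0507
F_a = (F_max−F_min)/2 = 199 N; F_m = (F_max+F_min)/2 = 408 N
τ_a = K_W·8F_aD/(πd³) = 1.1469 × 88.888 = 101.95 MPa
τ_m = K_s·8F_mD/(πd³) = 1.0507 × 182.24 = 191.48 MPa
Goodman: 1/n_f = τ_a/S_se + τ_m/S_su = 101.95/371 + 191.48/1040 = 0.27479 + 0.18411 = 0.4589
n_f = 1/0.4589 = 2.179

2.18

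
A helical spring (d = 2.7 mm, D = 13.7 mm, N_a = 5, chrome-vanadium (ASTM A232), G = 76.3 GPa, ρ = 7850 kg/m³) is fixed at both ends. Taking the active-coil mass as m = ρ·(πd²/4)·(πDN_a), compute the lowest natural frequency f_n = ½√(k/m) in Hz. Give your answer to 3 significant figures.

k = Gd⁴/(8D³N_a) = (76.3×10³)(2.7⁴)/(8·13.7³·5) = 39.424 N/mm = 39424 N/m
Wire length L = πDN_a = π·13.7·5 = 215.2 mm
m = ρ·(πd²/4)·L = 7850 × 5.7256×10⁻⁶ m² × 0.2152 m = 0.0096722 kg
f_n = ½√(k/m) = 0.5·√(39424/0.0096722) = 0.5·√(4.076e+06) = 1009.5 Hz

1010 Hz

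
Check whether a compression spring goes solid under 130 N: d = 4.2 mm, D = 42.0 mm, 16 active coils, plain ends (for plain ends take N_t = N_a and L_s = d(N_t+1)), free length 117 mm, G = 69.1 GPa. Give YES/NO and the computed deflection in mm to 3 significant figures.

k = Gd⁴/(8D³N_a) = (69.1×10³)(4.2⁴)/(8·42.0³·16) = 2.2673 N/mm
N_t = 16; L_s = 4.2·17 = 71.4 mm; δ_solid = L₀ − L_s = 117 − 71.4 = 45.6 mm
δ = F/k = 130/2.2673 = 57.336 mm
δ ≥ δ_solid → spring goes solid

YES, δ = 57.3 mm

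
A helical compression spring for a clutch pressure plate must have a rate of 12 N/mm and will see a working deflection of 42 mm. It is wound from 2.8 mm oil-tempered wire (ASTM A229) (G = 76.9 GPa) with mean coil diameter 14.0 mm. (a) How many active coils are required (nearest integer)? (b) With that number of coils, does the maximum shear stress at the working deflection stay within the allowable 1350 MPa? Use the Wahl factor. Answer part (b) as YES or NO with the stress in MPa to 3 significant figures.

N_a = Gd⁴/(8D³k) = (76.9×10³)(2.8⁴)/(8·14.0³·12) = 17.94 → N_a = 18
Actual rate k = Gd⁴/(8D³·18) = 11.962 N/mm
Working load F = kδ = 11.962·42 = 502.41 N
C = 14.0/2.8 = 5.0000; K_W = (4C−1)/(4C−4)+0.615/C = 1.3105
τ_max = K_W·8FD/(πd³) = 1.3105·815.93 = 1069.3 MPa
τ_max ≤ 1350 MPa → acceptable

(a) 18 coils; (b) YES, τ_max = 1070 MPa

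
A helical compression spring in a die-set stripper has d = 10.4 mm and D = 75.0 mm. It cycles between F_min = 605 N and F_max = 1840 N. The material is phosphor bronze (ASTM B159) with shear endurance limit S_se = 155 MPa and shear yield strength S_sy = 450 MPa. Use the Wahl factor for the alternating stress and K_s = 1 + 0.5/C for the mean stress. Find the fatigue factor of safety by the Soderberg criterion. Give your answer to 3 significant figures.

0.764

C = D/d = 75.0/10.4 = 7.2115; K_W = (4C−1)/(4C−4)+0.615/C = 1.2060; K_s = 1+0.5/C = 1.0693
F_a = (F_max−F_min)/2 = 617.5 N; F_m = (F_max+F_min)/2 = 1222.5 N
τ_a = K_W·8F_aD/(πd³) = 1.2060 × 104.84 = 126.44 MPa
τ_m = K_s·8F_mD/(πd³) = 1.0693 × 207.56 = 221.95 MPa
Soderberg: 1/n_f = τ_a/S_se + τ_m/S_sy = 126.44/155 + 221.95/450 = 0.81576 + 0.49323 = 1.309
n_f = 1/1.309 = 0.7639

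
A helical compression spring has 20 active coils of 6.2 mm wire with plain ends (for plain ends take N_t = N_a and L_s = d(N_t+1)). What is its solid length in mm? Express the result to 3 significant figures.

130 mm

plain ends: N_t = N_a = 20
L_s = d·(N_t+1) = 6.2 × 21 = 130.2 mm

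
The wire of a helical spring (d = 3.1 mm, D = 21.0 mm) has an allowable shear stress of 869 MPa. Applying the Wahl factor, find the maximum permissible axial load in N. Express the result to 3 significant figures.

397 N

C = D/d = 21.0/3.1 = 6.7742
K_W = (4C−1)/(4C−4) + 0.615/C = 26.097/23.097 + 0.0908 = 1.2207
τ_max = K·8FD/(πd³) → F_max = τ_allow·πd³/(8DK)
F_max = 869·π·3.1³/(8·21.0·1.2207) = 81331/205.07 = 396.59 N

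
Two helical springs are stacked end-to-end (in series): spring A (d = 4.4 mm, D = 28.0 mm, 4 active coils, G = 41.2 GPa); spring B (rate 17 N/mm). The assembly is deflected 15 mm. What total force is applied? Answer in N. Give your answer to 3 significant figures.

k_A = Gd⁴/(8D³N_a) = (41.2×10³)(4.4⁴)/(8·28.0³·4) = 21.983 N/mm
Series: 1/k_eq = 1/21.983 + 1/17 = 0.10431; k_eq = 9.5865 N/mm
F = k_eq·δ = 9.5865·15 = 143.8 N

144 N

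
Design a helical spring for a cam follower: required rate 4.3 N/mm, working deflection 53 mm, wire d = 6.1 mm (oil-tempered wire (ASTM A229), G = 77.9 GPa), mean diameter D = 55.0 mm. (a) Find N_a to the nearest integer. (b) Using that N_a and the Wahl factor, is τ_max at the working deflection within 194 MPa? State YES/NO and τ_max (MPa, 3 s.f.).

N_a = Gd⁴/(8D³k) = (77.9×10³)(6.1⁴)/(8·55.0³·4.3) = 18.85 → N_a = 19
Actual rate k = Gd⁴/(8D³·19) = 4.2651 N/mm
Working load F = kδ = 4.2651·53 = 226.05 N
C = 55.0/6.1 = 9.0164; K_W = (4C−1)/(4C−4)+0.615/C = 1.1618
τ_max = K_W·8FD/(πd³) = 1.1618·139.48 = 162.04 MPa
τ_max ≤ 194 MPa → acceptable

(a) 19 coils; (b) YES, τ_max = 162 MPa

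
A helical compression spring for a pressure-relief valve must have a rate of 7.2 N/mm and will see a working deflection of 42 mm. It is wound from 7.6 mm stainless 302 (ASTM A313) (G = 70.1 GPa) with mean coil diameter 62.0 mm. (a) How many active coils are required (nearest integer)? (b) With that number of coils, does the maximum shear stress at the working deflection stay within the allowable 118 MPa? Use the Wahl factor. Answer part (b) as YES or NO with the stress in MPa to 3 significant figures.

(a) 17 coils; (b) NO, τ_max = 129 MPa

N_a = Gd⁴/(8D³k) = (70.1×10³)(7.6⁴)/(8·62.0³·7.2) = 17.04 → N_a = 17
Actual rate k = Gd⁴/(8D³·17) = 7.2154 N/mm
Working load F = kδ = 7.2154·42 = 303.05 N
C = 62.0/7.6 = 8.1579; K_W = (4C−1)/(4C−4)+0.615/C = 1.1802
τ_max = K_W·8FD/(πd³) = 1.1802·108.99 = 128.63 MPa
τ_max > 118 MPa → exceeds allowable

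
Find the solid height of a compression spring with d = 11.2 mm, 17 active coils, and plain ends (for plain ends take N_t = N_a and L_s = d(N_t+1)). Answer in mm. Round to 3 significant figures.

plain ends: N_t = N_a = 17
L_s = d·(N_t+1) = 11.2 × 18 = 201.6 mm

202 mm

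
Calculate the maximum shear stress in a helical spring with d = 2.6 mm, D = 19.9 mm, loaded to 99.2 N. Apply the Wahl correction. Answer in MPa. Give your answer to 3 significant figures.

341 MPa

Spring index C = D/d = 19.9/2.6 = 7.6538
K_W = (4C−1)/(4C−4) + 0.615/C = 29.615/26.615 + 0.0804 = 1.1931
τ₀ = 8FD/(πd³) = 8·99.2·19.9/(π·2.6³) = 15792.6/55.217 = 286.01 MPa
τ_max = K·τ₀ = 1.1931 × 286.01 = 341.23 MPa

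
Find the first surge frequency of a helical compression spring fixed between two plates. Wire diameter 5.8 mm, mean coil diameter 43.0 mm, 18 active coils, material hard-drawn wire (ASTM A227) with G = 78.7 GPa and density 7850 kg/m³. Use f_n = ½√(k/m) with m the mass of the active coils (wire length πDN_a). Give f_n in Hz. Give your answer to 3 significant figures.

62.1 Hz

k = Gd⁴/(8D³N_a) = (78.7×10³)(5.8⁴)/(8·43.0³·18) = 7.7789 N/mm = 7778.9 N/m
Wire length L = πDN_a = π·43.0·18 = 2431.6 mm
m = ρ·(πd²/4)·L = 7850 × 26.421×10⁻⁶ m² × 2.4316 m = 0.50432 kg
f_n = ½√(k/m) = 0.5·√(7778.9/0.50432) = 0.5·√(15425) = 62.098 Hz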